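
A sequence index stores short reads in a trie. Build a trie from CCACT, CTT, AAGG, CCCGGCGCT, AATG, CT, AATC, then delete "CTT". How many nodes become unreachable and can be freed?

1

A node on "CTT"'s path can go only if nothing else ends at it or branches off below it.
The suffix "T" (1 node) is used only by "CTT"; "CT" is itself a stored word, so pruning stops there.
Nodes removed: 1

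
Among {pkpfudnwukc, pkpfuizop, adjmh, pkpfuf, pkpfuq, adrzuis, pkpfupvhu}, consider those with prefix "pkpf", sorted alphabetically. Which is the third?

Filter for "pkpf…" and sort: "pkpfudnwukc", "pkpfuf", "pkpfuizop", "pkpfupvhu", "pkpfuq"
The 3rd is pkpfuizop.

pkpfuizop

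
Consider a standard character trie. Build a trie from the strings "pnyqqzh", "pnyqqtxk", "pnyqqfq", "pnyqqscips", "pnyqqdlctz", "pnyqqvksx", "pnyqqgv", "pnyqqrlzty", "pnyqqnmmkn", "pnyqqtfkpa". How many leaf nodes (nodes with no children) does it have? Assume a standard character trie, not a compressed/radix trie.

10

Leaves are exactly the stored words that no other stored word extends.
Those words: "pnyqqdlctz", "pnyqqfq", "pnyqqgv", "pnyqqnmmkn", "pnyqqrlzty", "pnyqqscips", "pnyqqtfkpa", "pnyqqtxk", "pnyqqvksx", "pnyqqzh"
Leaf count: 10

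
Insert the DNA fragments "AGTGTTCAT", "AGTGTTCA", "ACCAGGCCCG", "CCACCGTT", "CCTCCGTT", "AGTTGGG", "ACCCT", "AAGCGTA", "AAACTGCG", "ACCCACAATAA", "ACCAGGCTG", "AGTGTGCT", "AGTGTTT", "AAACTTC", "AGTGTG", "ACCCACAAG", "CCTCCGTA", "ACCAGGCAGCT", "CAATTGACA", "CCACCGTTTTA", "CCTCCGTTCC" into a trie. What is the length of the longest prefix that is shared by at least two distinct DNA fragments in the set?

Equivalently: take the maximum, over all pairs, of their longest common prefix length.
"ACCCACAAG" and "ACCCACAATAA" agree on "ACCCACAA" (8 characters) before diverging; nothing deeper is shared.
Longest shared-prefix length: 8

8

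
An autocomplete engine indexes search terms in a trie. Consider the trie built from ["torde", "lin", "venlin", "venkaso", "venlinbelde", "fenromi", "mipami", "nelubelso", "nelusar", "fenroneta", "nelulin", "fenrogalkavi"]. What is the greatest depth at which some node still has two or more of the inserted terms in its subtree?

6

Equivalently: take the maximum, over all pairs, of their longest common prefix length.
"venlin" and "venlinbelde" agree on "venlin" (6 characters) before diverging; nothing deeper is shared.
Longest shared-prefix length: 6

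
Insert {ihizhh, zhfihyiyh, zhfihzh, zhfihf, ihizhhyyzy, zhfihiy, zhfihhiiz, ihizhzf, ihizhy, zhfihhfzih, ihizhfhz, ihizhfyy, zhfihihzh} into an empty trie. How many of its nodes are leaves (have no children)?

Leaves are exactly the stored words that no other stored word extends.
Those words: "ihizhfhz", "ihizhfyy", "ihizhhyyzy", "ihizhy", "ihizhzf", "zhfihf", "zhfihhfzih", "zhfihhiiz", "zhfihihzh", "zhfihiy", "zhfihyiyh", "zhfihzh"
Leaf count: 12

12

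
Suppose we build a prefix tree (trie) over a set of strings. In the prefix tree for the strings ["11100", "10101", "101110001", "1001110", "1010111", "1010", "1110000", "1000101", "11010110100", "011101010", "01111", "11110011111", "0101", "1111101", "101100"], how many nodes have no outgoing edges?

Leaves are exactly the stored words that no other stored word extends.
Those words: "0101", "011101010", "01111", "1000101", "1001110", "1010111", "101100", "101110001", "11010110100", "1110000", "11110011111", "1111101"
Leaf count: 12

12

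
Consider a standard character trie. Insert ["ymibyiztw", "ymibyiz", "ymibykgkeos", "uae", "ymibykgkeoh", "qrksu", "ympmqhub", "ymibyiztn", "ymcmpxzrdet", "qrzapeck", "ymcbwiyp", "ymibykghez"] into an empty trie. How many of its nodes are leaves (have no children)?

A leaf is a node with no children — equivalently, the end of a word that is not a proper prefix of any other stored word.
Those words: "qrksu", "qrzapeck", "uae", "ymcbwiyp", "ymcmpxzrdet", "ymibyiztn", "ymibyiztw", "ymibykghez", "ymibykgkeoh", "ymibykgkeos", "ympmqhub"
Leaf count: 11

11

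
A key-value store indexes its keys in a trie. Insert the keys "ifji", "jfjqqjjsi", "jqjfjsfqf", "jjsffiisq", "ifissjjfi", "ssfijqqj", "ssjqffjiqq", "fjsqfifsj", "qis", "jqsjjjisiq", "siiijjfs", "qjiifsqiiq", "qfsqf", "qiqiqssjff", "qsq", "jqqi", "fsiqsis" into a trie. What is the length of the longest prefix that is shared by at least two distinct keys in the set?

Equivalently: take the maximum, over all pairs, of their longest common prefix length.
"ifissjjfi" and "ifji" agree on "if" (2 characters) before diverging; nothing deeper is shared.
Longest shared-prefix length: 2

2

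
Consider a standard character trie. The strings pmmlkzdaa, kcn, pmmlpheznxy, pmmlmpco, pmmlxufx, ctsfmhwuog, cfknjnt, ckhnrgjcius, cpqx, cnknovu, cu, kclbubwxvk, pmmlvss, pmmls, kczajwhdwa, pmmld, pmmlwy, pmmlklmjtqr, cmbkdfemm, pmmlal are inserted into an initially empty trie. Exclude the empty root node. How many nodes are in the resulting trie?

102

Trace insertions, counting only characters that open a new branch:
  "pmmlkzdaa" → 9 new (p, m, m, l, k, z, d, a, a)
  "kcn" → 3 new (k, c, n)
  "pmmlpheznxy" → prefix "pmml" already present; 7 new (p, h, e, z, n, x, y)
  "pmmlmpco" → prefix "pmml" already present; 4 new (m, p, c, o)
  "pmmlxufx" → prefix "pmml" already present; 4 new (x, u, f, x)
  "ctsfmhwuog" → 10 new (c, t, s, f, m, h, w, u, o, g)
  "cfknjnt" → prefix "c" already present; 6 new (f, k, n, j, n, t)
  "ckhnrgjcius" → prefix "c" already present; 10 new (k, h, n, r, g, j, c, i, u, s)
  "cpqx" → prefix "c" already present; 3 new (p, q, x)
  "cnknovu" → prefix "c" already present; 6 new (n, k, n, o, v, u)
  "cu" → prefix "c" already present; 1 new (u)
  "kclbubwxvk" → prefix "kc" already present; 8 new (l, b, u, b, w, x, v, k)
  "pmmlvss" → prefix "pmml" already present; 3 new (v, s, s)
  "pmmls" → prefix "pmml" already present; 1 new (s)
  "kczajwhdwa" → prefix "kc" already present; 8 new (z, a, j, w, h, d, w, a)
  "pmmld" → prefix "pmml" already present; 1 new (d)
  "pmmlwy" → prefix "pmml" already present; 2 new (w, y)
  "pmmlklmjtqr" → prefix "pmmlk" already present; 6 new (l, m, j, t, q, r)
  "cmbkdfemm" → prefix "c" already present; 8 new (m, b, k, d, f, e, m, m)
  "pmmlal" → prefix "pmml" already present; 2 new (a, l)
Total nodes = 9 + 3 + 7 + 4 + 4 + 10 + 6 + 10 + 3 + 6 + 1 + 8 + 3 + 1 + 8 + 1 + 2 + 6 + 8 + 2 = 102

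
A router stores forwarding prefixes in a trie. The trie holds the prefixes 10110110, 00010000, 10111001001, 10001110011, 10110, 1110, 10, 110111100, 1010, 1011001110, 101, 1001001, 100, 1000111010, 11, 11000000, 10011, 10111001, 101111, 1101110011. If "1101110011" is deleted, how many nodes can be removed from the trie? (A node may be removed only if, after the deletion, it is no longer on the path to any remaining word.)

A node on "1101110011"'s path can go only if nothing else ends at it or branches off below it.
The suffix "0011" (4 nodes) is used only by "1101110011"; the node for "110111" still has the child "1", so pruning stops there.
Nodes removed: 4

4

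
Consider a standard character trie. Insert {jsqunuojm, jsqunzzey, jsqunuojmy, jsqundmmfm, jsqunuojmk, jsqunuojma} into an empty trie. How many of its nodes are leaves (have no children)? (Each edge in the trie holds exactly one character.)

5

A leaf is a node with no children — equivalently, the end of a word that is not a proper prefix of any other stored word.
Those words: "jsqundmmfm", "jsqunuojma", "jsqunuojmk", "jsqunuojmy", "jsqunzzey"
Leaf count: 5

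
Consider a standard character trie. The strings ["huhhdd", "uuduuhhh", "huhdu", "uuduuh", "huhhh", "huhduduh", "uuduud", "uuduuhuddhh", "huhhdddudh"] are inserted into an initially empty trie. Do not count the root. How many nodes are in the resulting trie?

30

Insert word by word; a character creates a node only if that edge doesn't already exist:
  "huhhdd" → 6 new (h, u, h, h, d, d)
  "uuduuhhh" → 8 new (u, u, d, u, u, h, h, h)
  "huhdu" → prefix "huh" already present; 2 new (d, u)
  "uuduuh" → prefix "uuduuh" already present; 0 new (none)
  "huhhh" → prefix "huhh" already present; 1 new (h)
  "huhduduh" → prefix "huhdu" already present; 3 new (d, u, h)
  "uuduud" → prefix "uuduu" already present; 1 new (d)
  "uuduuhuddhh" → prefix "uuduuh" already present; 5 new (u, d, d, h, h)
  "huhhdddudh" → prefix "huhhdd" already present; 4 new (d, u, d, h)
Total nodes = 6 + 8 + 2 + 0 + 1 + 3 + 1 + 5 + 4 = 30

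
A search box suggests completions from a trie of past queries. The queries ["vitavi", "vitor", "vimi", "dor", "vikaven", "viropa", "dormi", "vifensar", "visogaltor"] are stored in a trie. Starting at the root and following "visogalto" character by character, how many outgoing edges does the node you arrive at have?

1

The children of the "visogalto" node are the distinct next characters among strings starting with "visogalto".
Characters that immediately follow "visogalto" among the stored strings: {r}.
That node has 1 child edge.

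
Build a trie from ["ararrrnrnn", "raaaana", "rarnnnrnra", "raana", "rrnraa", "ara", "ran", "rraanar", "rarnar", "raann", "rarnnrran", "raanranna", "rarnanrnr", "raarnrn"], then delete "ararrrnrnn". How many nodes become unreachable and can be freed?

7

After clearing the end-marker at "ararrrnrnn", prune upward until reaching a node still needed by another word.
The suffix "rrrnrnn" (7 nodes) is used only by "ararrrnrnn"; "ara" is itself a stored word, so pruning stops there.
Nodes removed: 7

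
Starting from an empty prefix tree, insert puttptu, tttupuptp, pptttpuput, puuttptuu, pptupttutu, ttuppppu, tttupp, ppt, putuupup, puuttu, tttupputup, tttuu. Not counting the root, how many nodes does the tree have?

57

For each word, the new-node count is its length minus the longest prefix already in the trie:
  "puttptu" → 7 new (p, u, t, t, p, t, u)
  "tttupuptp" → 9 new (t, t, t, u, p, u, p, t, p)
  "pptttpuput" → prefix "p" already present; 9 new (p, t, t, t, p, u, p, u, t)
  "puuttptuu" → prefix "pu" already present; 7 new (u, t, t, p, t, u, u)
  "pptupttutu" → prefix "ppt" already present; 7 new (u, p, t, t, u, t, u)
  "ttuppppu" → prefix "tt" already present; 6 new (u, p, p, p, p, u)
  "tttupp" → prefix "tttup" already present; 1 new (p)
  "ppt" → prefix "ppt" already present; 0 new (none)
  "putuupup" → prefix "put" already present; 5 new (u, u, p, u, p)
  "puuttu" → prefix "puutt" already present; 1 new (u)
  "tttupputup" → prefix "tttupp" already present; 4 new (u, t, u, p)
  "tttuu" → prefix "tttu" already present; 1 new (u)
Total nodes = 7 + 9 + 9 + 7 + 7 + 6 + 1 + 0 + 5 + 1 + 4 + 1 = 57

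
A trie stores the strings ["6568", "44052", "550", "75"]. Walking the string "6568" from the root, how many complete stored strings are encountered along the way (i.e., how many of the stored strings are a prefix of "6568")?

Check each prefix of "6568" against the stored set — each match is an end-marker on the path.
Prefixes of the query that are stored words: "6568"
Count: 1

1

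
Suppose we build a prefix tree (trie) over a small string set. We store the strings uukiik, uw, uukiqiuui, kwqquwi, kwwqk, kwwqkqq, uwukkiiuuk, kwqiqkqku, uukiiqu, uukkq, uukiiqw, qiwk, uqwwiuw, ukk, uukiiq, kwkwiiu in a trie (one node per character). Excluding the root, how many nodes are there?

For each word, the new-node count is its length minus the longest prefix already in the trie:
  "uukiik" → 6 new (u, u, k, i, i, k)
  "uw" → prefix "u" already present; 1 new (w)
  "uukiqiuui" → prefix "uuki" already present; 5 new (q, i, u, u, i)
  "kwqquwi" → 7 new (k, w, q, q, u, w, i)
  "kwwqk" → prefix "kw" already present; 3 new (w, q, k)
  "kwwqkqq" → prefix "kwwqk" already present; 2 new (q, q)
  "uwukkiiuuk" → prefix "uw" already present; 8 new (u, k, k, i, i, u, u, k)
  "kwqiqkqku" → prefix "kwq" already present; 6 new (i, q, k, q, k, u)
  "uukiiqu" → prefix "uukii" already present; 2 new (q, u)
  "uukkq" → prefix "uuk" already present; 2 new (k, q)
  "uukiiqw" → prefix "uukiiq" already present; 1 new (w)
  "qiwk" → 4 new (q, i, w, k)
  "uqwwiuw" → prefix "u" already present; 6 new (q, w, w, i, u, w)
  "ukk" → prefix "u" already present; 2 new (k, k)
  "uukiiq" → prefix "uukiiq" already present; 0 new (none)
  "kwkwiiu" → prefix "kw" already present; 5 new (k, w, i, i, u)
Total nodes = 6 + 1 + 5 + 7 + 3 + 2 + 8 + 6 + 2 + 2 + 1 + 4 + 6 + 2 + 0 + 5 = 60

60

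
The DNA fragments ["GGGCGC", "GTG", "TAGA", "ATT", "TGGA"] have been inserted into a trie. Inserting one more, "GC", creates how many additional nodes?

The longest prefix of "GC" already in the trie is "G" (length 1).
So 2 − 1 = 1 new nodes.

1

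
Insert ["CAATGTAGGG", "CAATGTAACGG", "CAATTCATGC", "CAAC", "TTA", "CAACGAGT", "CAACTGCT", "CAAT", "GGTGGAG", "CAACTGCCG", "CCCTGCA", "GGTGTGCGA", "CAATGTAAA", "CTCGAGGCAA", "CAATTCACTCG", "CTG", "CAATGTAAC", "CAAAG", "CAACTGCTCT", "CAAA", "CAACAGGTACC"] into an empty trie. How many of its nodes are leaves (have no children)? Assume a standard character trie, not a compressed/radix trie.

Leaves are exactly the stored words that no other stored word extends.
Those words: "CAAAG", "CAACAGGTACC", "CAACGAGT", "CAACTGCCG", "CAACTGCTCT", "CAATGTAAA", "CAATGTAACGG", "CAATGTAGGG", "CAATTCACTCG", "CAATTCATGC", "CCCTGCA", "CTCGAGGCAA", "CTG", "GGTGGAG", "GGTGTGCGA", "TTA"
Leaf count: 16

16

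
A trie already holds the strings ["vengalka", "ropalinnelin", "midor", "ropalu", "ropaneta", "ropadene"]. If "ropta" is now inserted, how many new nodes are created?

"rop" is already a path in the trie; the remaining "ta" must be added.
New nodes needed: |"ropta"| − 3 = 5 − 3 = 2.

2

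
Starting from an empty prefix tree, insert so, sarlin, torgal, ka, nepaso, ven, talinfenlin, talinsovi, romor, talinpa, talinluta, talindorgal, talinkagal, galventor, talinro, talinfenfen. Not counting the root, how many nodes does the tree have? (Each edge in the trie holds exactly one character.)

74

Insert word by word; a character creates a node only if that edge doesn't already exist:
  "so" → 2 new (s, o)
  "sarlin" → prefix "s" already present; 5 new (a, r, l, i, n)
  "torgal" → 6 new (t, o, r, g, a, l)
  "ka" → 2 new (k, a)
  "nepaso" → 6 new (n, e, p, a, s, o)
  "ven" → 3 new (v, e, n)
  "talinfenlin" → prefix "t" already present; 10 new (a, l, i, n, f, e, n, l, i, n)
  "talinsovi" → prefix "talin" already present; 4 new (s, o, v, i)
  "romor" → 5 new (r, o, m, o, r)
  "talinpa" → prefix "talin" already present; 2 new (p, a)
  "talinluta" → prefix "talin" already present; 4 new (l, u, t, a)
  "talindorgal" → prefix "talin" already present; 6 new (d, o, r, g, a, l)
  "talinkagal" → prefix "talin" already present; 5 new (k, a, g, a, l)
  "galventor" → 9 new (g, a, l, v, e, n, t, o, r)
  "talinro" → prefix "talin" already present; 2 new (r, o)
  "talinfenfen" → prefix "talinfen" already present; 3 new (f, e, n)
Total nodes = 2 + 5 + 6 + 2 + 6 + 3 + 10 + 4 + 5 + 2 + 4 + 6 + 5 + 9 + 2 + 3 = 74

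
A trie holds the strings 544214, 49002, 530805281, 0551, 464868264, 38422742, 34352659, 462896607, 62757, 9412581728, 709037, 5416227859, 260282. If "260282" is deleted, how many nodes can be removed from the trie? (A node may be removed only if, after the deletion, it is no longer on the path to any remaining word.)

6

After clearing the end-marker at "260282", prune upward until reaching a node still needed by another word.
No other word shares any prefix with "260282", so all 6 of its nodes go.
Nodes removed: 6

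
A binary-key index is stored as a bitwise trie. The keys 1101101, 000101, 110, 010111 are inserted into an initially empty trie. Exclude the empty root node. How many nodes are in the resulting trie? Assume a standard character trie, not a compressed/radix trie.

18

For each word, the new-node count is its length minus the longest prefix already in the trie:
  "1101101" → 7 new (1, 1, 0, 1, 1, 0, 1)
  "000101" → 6 new (0, 0, 0, 1, 0, 1)
  "110" → prefix "110" already present; 0 new (none)
  "010111" → prefix "0" already present; 5 new (1, 0, 1, 1, 1)
Total nodes = 7 + 6 + 0 + 5 = 18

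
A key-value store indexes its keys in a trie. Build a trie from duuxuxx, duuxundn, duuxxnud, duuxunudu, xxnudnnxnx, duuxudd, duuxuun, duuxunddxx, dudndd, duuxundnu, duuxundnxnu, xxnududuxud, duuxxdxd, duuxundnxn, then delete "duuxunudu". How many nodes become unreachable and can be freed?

After clearing the end-marker at "duuxunudu", prune upward until reaching a node still needed by another word.
The suffix "udu" (3 nodes) is used only by "duuxunudu"; the node for "duuxun" still has the child "d", so pruning stops there.
Nodes removed: 3

3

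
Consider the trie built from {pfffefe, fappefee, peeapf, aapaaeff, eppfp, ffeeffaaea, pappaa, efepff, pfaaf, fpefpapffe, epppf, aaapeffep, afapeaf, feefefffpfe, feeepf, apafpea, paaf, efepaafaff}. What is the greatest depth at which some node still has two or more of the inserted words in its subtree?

The deepest shared node is where two words last agree before diverging.
e.g. "efepaafaff" and "efepff" share the prefix "efep" of length 4; no pair shares a longer one.
Longest shared-prefix length: 4

4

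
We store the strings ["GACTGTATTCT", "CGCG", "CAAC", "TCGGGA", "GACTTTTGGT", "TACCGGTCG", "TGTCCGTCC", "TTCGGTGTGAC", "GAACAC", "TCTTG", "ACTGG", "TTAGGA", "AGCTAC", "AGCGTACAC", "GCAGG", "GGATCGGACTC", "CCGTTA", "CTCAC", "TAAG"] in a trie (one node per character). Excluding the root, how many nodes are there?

108

Trace insertions, counting only characters that open a new branch:
  "GACTGTATTCT" → 11 new (G, A, C, T, G, T, A, T, T, C, T)
  "CGCG" → 4 new (C, G, C, G)
  "CAAC" → prefix "C" already present; 3 new (A, A, C)
  "TCGGGA" → 6 new (T, C, G, G, G, A)
  "GACTTTTGGT" → prefix "GACT" already present; 6 new (T, T, T, G, G, T)
  "TACCGGTCG" → prefix "T" already present; 8 new (A, C, C, G, G, T, C, G)
  "TGTCCGTCC" → prefix "T" already present; 8 new (G, T, C, C, G, T, C, C)
  "TTCGGTGTGAC" → prefix "T" already present; 10 new (T, C, G, G, T, G, T, G, A, C)
  "GAACAC" → prefix "GA" already present; 4 new (A, C, A, C)
  "TCTTG" → prefix "TC" already present; 3 new (T, T, G)
  "ACTGG" → 5 new (A, C, T, G, G)
  "TTAGGA" → prefix "TT" already present; 4 new (A, G, G, A)
  "AGCTAC" → prefix "A" already present; 5 new (G, C, T, A, C)
  "AGCGTACAC" → prefix "AGC" already present; 6 new (G, T, A, C, A, C)
  "GCAGG" → prefix "G" already present; 4 new (C, A, G, G)
  "GGATCGGACTC" → prefix "G" already present; 10 new (G, A, T, C, G, G, A, C, T, C)
  "CCGTTA" → prefix "C" already present; 5 new (C, G, T, T, A)
  "CTCAC" → prefix "C" already present; 4 new (T, C, A, C)
  "TAAG" → prefix "TA" already present; 2 new (A, G)
Total nodes = 11 + 4 + 3 + 6 + 6 + 8 + 8 + 10 + 4 + 3 + 5 + 4 + 5 + 6 + 4 + 10 + 5 + 4 + 2 = 108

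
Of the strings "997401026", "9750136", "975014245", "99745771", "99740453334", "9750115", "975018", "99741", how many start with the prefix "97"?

Walk to "97"; the words in its subtree are exactly those with that prefix.
Words under "97": 9750115, 9750136, 975014245, 975018
Count: 4

4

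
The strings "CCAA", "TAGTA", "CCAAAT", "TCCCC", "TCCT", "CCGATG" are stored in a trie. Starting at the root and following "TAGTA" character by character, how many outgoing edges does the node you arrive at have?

Walk "TAGTA" from the root, arriving at one node.
No stored string extends past "TAGTA".
That node has 0 child edges.

0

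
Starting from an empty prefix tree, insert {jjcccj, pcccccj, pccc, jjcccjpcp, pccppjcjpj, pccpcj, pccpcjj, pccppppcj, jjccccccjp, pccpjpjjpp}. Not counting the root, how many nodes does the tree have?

Trace insertions, counting only characters that open a new branch:
  "jjcccj" → 6 new (j, j, c, c, c, j)
  "pcccccj" → 7 new (p, c, c, c, c, c, j)
  "pccc" → prefix "pccc" already present; 0 new (none)
  "jjcccjpcp" → prefix "jjcccj" already present; 3 new (p, c, p)
  "pccppjcjpj" → prefix "pcc" already present; 7 new (p, p, j, c, j, p, j)
  "pccpcj" → prefix "pccp" already present; 2 new (c, j)
  "pccpcjj" → prefix "pccpcj" already present; 1 new (j)
  "pccppppcj" → prefix "pccpp" already present; 4 new (p, p, c, j)
  "jjccccccjp" → prefix "jjccc" already present; 5 new (c, c, c, j, p)
  "pccpjpjjpp" → prefix "pccp" already present; 6 new (j, p, j, j, p, p)
Total nodes = 6 + 7 + 0 + 3 + 7 + 2 + 1 + 4 + 5 + 6 = 41

41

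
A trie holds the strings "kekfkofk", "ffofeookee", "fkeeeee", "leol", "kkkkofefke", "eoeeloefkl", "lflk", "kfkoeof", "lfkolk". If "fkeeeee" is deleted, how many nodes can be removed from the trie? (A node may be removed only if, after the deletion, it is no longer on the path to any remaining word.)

A node on "fkeeeee"'s path can go only if nothing else ends at it or branches off below it.
The suffix "keeeee" (6 nodes) is used only by "fkeeeee"; the node for "f" still has the child "f", so pruning stops there.
Nodes removed: 6

6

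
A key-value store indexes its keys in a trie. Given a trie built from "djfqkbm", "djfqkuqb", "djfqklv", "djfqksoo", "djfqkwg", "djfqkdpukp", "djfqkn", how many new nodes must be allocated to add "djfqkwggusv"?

The longest prefix of "djfqkwggusv" already in the trie is "djfqkwg" (length 7).
New nodes needed: |"djfqkwggusv"| − 7 = 11 − 7 = 4.

4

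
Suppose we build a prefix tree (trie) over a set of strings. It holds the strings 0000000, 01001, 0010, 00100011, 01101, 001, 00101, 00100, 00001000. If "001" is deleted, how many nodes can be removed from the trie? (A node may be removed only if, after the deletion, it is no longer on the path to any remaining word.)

0

Walk "001" from the leaf back toward the root, removing each node that no remaining word uses.
Every node on "001" is still needed (e.g. by "0010"), so nothing is freed.
Nodes removed: 0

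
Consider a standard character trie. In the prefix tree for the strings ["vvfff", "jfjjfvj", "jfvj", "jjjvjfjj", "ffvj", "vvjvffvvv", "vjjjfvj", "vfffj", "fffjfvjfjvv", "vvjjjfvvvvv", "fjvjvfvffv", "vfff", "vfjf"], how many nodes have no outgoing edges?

12

A leaf is a node with no children — equivalently, the end of a word that is not a proper prefix of any other stored word.
Those words: "fffjfvjfjvv", "ffvj", "fjvjvfvffv", "jfjjfvj", "jfvj", "jjjvjfjj", "vfffj", "vfjf", "vjjjfvj", "vvfff", "vvjjjfvvvvv", "vvjvffvvv"
Leaf count: 12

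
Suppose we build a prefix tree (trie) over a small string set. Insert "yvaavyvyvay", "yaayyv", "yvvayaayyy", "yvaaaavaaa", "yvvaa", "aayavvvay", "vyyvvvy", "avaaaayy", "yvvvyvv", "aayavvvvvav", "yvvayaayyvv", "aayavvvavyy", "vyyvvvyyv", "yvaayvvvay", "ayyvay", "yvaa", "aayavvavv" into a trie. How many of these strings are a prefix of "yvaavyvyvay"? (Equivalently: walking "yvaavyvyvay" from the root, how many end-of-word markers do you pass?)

Walk "yvaavyvyvay" from the root; an end-of-word marker is hit whenever a stored word is a prefix of "yvaavyvyvay".
Prefixes of the query that are stored words: "yvaa", "yvaavyvyvay"
Count: 2

2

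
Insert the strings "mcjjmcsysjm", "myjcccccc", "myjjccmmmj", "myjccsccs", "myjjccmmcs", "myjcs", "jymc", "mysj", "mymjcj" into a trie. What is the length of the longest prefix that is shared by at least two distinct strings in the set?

8

Look for the deepest trie node that still has at least two words in its subtree.
"myjjccmmcs" and "myjjccmmmj" agree on "myjjccmm" (8 characters) before diverging; nothing deeper is shared.
Longest shared-prefix length: 8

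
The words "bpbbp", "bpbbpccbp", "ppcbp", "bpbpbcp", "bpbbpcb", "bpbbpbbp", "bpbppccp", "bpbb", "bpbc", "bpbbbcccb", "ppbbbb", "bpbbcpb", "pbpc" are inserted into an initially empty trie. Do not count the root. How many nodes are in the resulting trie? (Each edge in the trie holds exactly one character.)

42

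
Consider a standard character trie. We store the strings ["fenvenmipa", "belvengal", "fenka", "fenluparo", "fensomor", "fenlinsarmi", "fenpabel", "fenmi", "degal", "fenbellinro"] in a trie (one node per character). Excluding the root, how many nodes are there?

59

Count nodes per top-level branch (shared prefixes stored once):
  'b'-branch (belvengal): 9 nodes
  'd'-branch (degal): 5 nodes
  'f'-branch (fenbellinro, fenka, fenlinsarmi, fenluparo, fenmi, fenpabel, fensomor, fenvenmipa): 45 nodes
Sum: 59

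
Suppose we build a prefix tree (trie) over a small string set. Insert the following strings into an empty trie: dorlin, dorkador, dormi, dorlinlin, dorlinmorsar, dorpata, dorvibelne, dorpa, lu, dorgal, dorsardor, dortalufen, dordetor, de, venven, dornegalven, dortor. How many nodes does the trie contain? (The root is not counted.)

Count nodes per top-level branch (shared prefixes stored once):
  'd'-branch (de, dordetor, dorgal, dorkador, dorlin, dorlinlin, dorlinmorsar, dormi, dornegalven, dorpa, dorpata, dorsardor, dortalufen, dortor, dorvibelne): 65 nodes
  'l'-branch (lu): 2 nodes
  'v'-branch (venven): 6 nodes
Sum: 73

73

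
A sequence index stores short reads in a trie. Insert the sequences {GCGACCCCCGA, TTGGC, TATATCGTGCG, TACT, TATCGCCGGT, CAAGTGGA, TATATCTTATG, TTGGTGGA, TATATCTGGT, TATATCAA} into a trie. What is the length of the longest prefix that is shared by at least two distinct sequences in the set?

7

The deepest shared node is where two words last agree before diverging.
e.g. "TATATCTGGT" and "TATATCTTATG" share the prefix "TATATCT" of length 7; no pair shares a longer one.
Longest shared-prefix length: 7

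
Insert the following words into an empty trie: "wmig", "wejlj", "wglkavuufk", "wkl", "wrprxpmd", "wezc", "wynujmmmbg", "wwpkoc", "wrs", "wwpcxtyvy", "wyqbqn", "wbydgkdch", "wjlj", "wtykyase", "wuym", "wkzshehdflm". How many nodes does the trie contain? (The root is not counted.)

83

Insert word by word; a character creates a node only if that edge doesn't already exist:
  "wmig" → 4 new (w, m, i, g)
  "wejlj" → prefix "w" already present; 4 new (e, j, l, j)
  "wglkavuufk" → prefix "w" already present; 9 new (g, l, k, a, v, u, u, f, k)
  "wkl" → prefix "w" already present; 2 new (k, l)
  "wrprxpmd" → prefix "w" already present; 7 new (r, p, r, x, p, m, d)
  "wezc" → prefix "we" already present; 2 new (z, c)
  "wynujmmmbg" → prefix "w" already present; 9 new (y, n, u, j, m, m, m, b, g)
  "wwpkoc" → prefix "w" already present; 5 new (w, p, k, o, c)
  "wrs" → prefix "wr" already present; 1 new (s)
  "wwpcxtyvy" → prefix "wwp" already present; 6 new (c, x, t, y, v, y)
  "wyqbqn" → prefix "wy" already present; 4 new (q, b, q, n)
  "wbydgkdch" → prefix "w" already present; 8 new (b, y, d, g, k, d, c, h)
  "wjlj" → prefix "w" already present; 3 new (j, l, j)
  "wtykyase" → prefix "w" already present; 7 new (t, y, k, y, a, s, e)
  "wuym" → prefix "w" already present; 3 new (u, y, m)
  "wkzshehdflm" → prefix "wk" already present; 9 new (z, s, h, e, h, d, f, l, m)
Total nodes = 4 + 4 + 9 + 2 + 7 + 2 + 9 + 5 + 1 + 6 + 4 + 8 + 3 + 7 + 3 + 9 = 83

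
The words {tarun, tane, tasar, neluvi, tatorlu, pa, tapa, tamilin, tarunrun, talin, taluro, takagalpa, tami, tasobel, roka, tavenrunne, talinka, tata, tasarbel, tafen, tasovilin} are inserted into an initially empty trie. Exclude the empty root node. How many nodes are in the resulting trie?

Count nodes per top-level branch (shared prefixes stored once):
  'n'-branch (neluvi): 6 nodes
  'p'-branch (pa): 2 nodes
  'r'-branch (roka): 4 nodes
  't'-branch (tafen, takagalpa, talin, talinka, taluro, tami, tamilin, tane, tapa, tarun, tarunrun, tasar, tasarbel, tasobel, tasovilin, tata, tatorlu, tavenrunne): 64 nodes
Sum: 76

76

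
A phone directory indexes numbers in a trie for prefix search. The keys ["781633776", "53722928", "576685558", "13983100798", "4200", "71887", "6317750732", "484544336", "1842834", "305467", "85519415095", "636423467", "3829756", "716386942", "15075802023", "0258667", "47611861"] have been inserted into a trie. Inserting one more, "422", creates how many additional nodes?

1

Walking "422" from the root, the first 2 characters ("42") follow existing edges; "2" is the first miss.
New nodes needed: |"422"| − 2 = 3 − 2 = 1.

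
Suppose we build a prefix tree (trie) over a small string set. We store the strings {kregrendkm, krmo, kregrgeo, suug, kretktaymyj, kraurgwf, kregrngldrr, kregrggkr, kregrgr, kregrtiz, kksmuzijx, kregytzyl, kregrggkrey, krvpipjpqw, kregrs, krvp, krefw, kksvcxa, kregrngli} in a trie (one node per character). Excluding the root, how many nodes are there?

Trace insertions, counting only characters that open a new branch:
  "kregrendkm" → 10 new (k, r, e, g, r, e, n, d, k, m)
  "krmo" → prefix "kr" already present; 2 new (m, o)
  "kregrgeo" → prefix "kregr" already present; 3 new (g, e, o)
  "suug" → 4 new (s, u, u, g)
  "kretktaymyj" → prefix "kre" already present; 8 new (t, k, t, a, y, m, y, j)
  "kraurgwf" → prefix "kr" already present; 6 new (a, u, r, g, w, f)
  "kregrngldrr" → prefix "kregr" already present; 6 new (n, g, l, d, r, r)
  "kregrggkr" → prefix "kregrg" already present; 3 new (g, k, r)
  "kregrgr" → prefix "kregrg" already present; 1 new (r)
  "kregrtiz" → prefix "kregr" already present; 3 new (t, i, z)
  "kksmuzijx" → prefix "k" already present; 8 new (k, s, m, u, z, i, j, x)
  "kregytzyl" → prefix "kreg" already present; 5 new (y, t, z, y, l)
  "kregrggkrey" → prefix "kregrggkr" already present; 2 new (e, y)
  "krvpipjpqw" → prefix "kr" already present; 8 new (v, p, i, p, j, p, q, w)
  "kregrs" → prefix "kregr" already present; 1 new (s)
  "krvp" → prefix "krvp" already present; 0 new (none)
  "krefw" → prefix "kre" already present; 2 new (f, w)
  "kksvcxa" → prefix "kks" already present; 4 new (v, c, x, a)
  "kregrngli" → prefix "kregrngl" already present; 1 new (i)
Total nodes = 10 + 2 + 3 + 4 + 8 + 6 + 6 + 3 + 1 + 3 + 8 + 5 + 2 + 8 + 1 + 0 + 2 + 4 + 1 = 77

77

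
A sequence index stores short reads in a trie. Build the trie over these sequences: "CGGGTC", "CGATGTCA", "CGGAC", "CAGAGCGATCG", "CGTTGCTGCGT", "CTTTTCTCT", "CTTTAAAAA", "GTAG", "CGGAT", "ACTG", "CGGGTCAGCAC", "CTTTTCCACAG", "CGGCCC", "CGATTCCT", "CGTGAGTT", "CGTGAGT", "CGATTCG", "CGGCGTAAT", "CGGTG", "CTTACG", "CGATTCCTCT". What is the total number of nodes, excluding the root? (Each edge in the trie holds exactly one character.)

Trace insertions, counting only characters that open a new branch:
  "CGGGTC" → 6 new (C, G, G, G, T, C)
  "CGATGTCA" → prefix "CG" already present; 6 new (A, T, G, T, C, A)
  "CGGAC" → prefix "CGG" already present; 2 new (A, C)
  "CAGAGCGATCG" → prefix "C" already present; 10 new (A, G, A, G, C, G, A, T, C, G)
  "CGTTGCTGCGT" → prefix "CG" already present; 9 new (T, T, G, C, T, G, C, G, T)
  "CTTTTCTCT" → prefix "C" already present; 8 new (T, T, T, T, C, T, C, T)
  "CTTTAAAAA" → prefix "CTTT" already present; 5 new (A, A, A, A, A)
  "GTAG" → 4 new (G, T, A, G)
  "CGGAT" → prefix "CGGA" already present; 1 new (T)
  "ACTG" → 4 new (A, C, T, G)
  "CGGGTCAGCAC" → prefix "CGGGTC" already present; 5 new (A, G, C, A, C)
  "CTTTTCCACAG" → prefix "CTTTTC" already present; 5 new (C, A, C, A, G)
  "CGGCCC" → prefix "CGG" already present; 3 new (C, C, C)
  "CGATTCCT" → prefix "CGAT" already present; 4 new (T, C, C, T)
  "CGTGAGTT" → prefix "CGT" already present; 5 new (G, A, G, T, T)
  "CGTGAGT" → prefix "CGTGAGT" already present; 0 new (none)
  "CGATTCG" → prefix "CGATTC" already present; 1 new (G)
  "CGGCGTAAT" → prefix "CGGC" already present; 5 new (G, T, A, A, T)
  "CGGTG" → prefix "CGG" already present; 2 new (T, G)
  "CTTACG" → prefix "CTT" already present; 3 new (A, C, G)
  "CGATTCCTCT" → prefix "CGATTCCT" already present; 2 new (C, T)
Total nodes = 6 + 6 + 2 + 10 + 9 + 8 + 5 + 4 + 1 + 4 + 5 + 5 + 3 + 4 + 5 + 0 + 1 + 5 + 2 + 3 + 2 = 90

90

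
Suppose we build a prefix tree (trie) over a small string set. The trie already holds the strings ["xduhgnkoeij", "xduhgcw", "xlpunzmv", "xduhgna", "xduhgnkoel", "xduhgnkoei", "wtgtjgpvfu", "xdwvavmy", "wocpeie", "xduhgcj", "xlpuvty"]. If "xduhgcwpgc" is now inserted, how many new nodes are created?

3

Walking "xduhgcwpgc" from the root, the first 7 characters ("xduhgcw") follow existing edges; "p" is the first miss.
So 10 − 7 = 3 new nodes.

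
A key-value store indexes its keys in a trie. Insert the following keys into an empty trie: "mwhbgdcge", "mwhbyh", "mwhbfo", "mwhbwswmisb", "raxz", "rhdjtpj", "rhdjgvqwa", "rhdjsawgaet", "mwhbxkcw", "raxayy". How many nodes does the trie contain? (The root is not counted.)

49

Trace insertions, counting only characters that open a new branch:
  "mwhbgdcge" → 9 new (m, w, h, b, g, d, c, g, e)
  "mwhbyh" → prefix "mwhb" already present; 2 new (y, h)
  "mwhbfo" → prefix "mwhb" already present; 2 new (f, o)
  "mwhbwswmisb" → prefix "mwhb" already present; 7 new (w, s, w, m, i, s, b)
  "raxz" → 4 new (r, a, x, z)
  "rhdjtpj" → prefix "r" already present; 6 new (h, d, j, t, p, j)
  "rhdjgvqwa" → prefix "rhdj" already present; 5 new (g, v, q, w, a)
  "rhdjsawgaet" → prefix "rhdj" already present; 7 new (s, a, w, g, a, e, t)
  "mwhbxkcw" → prefix "mwhb" already present; 4 new (x, k, c, w)
  "raxayy" → prefix "rax" already present; 3 new (a, y, y)
Total nodes = 9 + 2 + 2 + 7 + 4 + 6 + 5 + 7 + 4 + 3 = 49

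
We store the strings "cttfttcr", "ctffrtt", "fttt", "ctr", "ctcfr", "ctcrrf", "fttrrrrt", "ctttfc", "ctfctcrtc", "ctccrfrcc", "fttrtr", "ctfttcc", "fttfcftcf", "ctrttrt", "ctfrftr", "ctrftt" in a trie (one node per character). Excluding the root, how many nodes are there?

Count nodes per top-level branch (shared prefixes stored once):
  'c'-branch (ctccrfrcc, ctcfr, ctcrrf, ctfctcrtc, ctffrtt, ctfrftr, ctfttcc, ctr, ctrftt, ctrttrt, cttfttcr, ctttfc): 50 nodes
  'f'-branch (fttfcftcf, fttrrrrt, fttrtr, fttt): 17 nodes
Sum: 67

67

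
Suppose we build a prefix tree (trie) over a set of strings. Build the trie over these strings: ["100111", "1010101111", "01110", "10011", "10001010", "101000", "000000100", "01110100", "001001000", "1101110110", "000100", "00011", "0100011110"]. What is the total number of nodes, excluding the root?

For each word, the new-node count is its length minus the longest prefix already in the trie:
  "100111" → 6 new (1, 0, 0, 1, 1, 1)
  "1010101111" → prefix "10" already present; 8 new (1, 0, 1, 0, 1, 1, 1, 1)
  "01110" → 5 new (0, 1, 1, 1, 0)
  "10011" → prefix "10011" already present; 0 new (none)
  "10001010" → prefix "100" already present; 5 new (0, 1, 0, 1, 0)
  "101000" → prefix "1010" already present; 2 new (0, 0)
  "000000100" → prefix "0" already present; 8 new (0, 0, 0, 0, 0, 1, 0, 0)
  "01110100" → prefix "01110" already present; 3 new (1, 0, 0)
  "001001000" → prefix "00" already present; 7 new (1, 0, 0, 1, 0, 0, 0)
  "1101110110" → prefix "1" already present; 9 new (1, 0, 1, 1, 1, 0, 1, 1, 0)
  "000100" → prefix "000" already present; 3 new (1, 0, 0)
  "00011" → prefix "0001" already present; 1 new (1)
  "0100011110" → prefix "01" already present; 8 new (0, 0, 0, 1, 1, 1, 1, 0)
Total nodes = 6 + 8 + 5 + 0 + 5 + 2 + 8 + 3 + 7 + 9 + 3 + 1 + 8 = 65

65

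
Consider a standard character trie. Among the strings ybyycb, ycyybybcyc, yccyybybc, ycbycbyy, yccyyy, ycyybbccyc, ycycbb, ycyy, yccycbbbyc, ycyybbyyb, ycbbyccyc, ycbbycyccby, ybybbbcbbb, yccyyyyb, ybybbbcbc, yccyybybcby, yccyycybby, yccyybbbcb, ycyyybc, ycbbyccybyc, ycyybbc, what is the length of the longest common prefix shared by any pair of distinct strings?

9

Look for the deepest trie node that still has at least two words in its subtree.
e.g. "yccyybybc" and "yccyybybcby" share the prefix "yccyybybc" of length 9; no pair shares a longer one.
Longest shared-prefix length: 9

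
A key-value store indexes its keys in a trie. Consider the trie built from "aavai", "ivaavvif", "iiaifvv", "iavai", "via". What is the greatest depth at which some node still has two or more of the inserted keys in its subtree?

The deepest shared node is where two words last agree before diverging.
"iavai" and "iiaifvv" agree on "i" (1 characters) before diverging; nothing deeper is shared.
Longest shared-prefix length: 1

1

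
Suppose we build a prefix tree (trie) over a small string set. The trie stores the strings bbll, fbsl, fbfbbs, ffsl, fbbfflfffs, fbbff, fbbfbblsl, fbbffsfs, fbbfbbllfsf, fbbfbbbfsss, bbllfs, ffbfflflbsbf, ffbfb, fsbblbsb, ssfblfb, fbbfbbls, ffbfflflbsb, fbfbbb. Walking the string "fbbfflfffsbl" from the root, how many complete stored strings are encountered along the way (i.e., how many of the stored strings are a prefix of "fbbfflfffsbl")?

2

Traverse "fbbfflfffsbl" character by character; count nodes along the way that are marked as word ends.
Prefixes of the query that are stored words: "fbbff", "fbbfflfffs"
Count: 2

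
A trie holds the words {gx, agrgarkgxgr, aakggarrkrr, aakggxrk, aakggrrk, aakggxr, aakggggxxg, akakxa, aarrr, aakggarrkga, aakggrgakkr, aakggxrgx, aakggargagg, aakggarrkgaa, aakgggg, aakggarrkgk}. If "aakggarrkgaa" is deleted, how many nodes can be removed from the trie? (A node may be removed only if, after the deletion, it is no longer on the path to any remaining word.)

1

Walk "aakggarrkgaa" from the leaf back toward the root, removing each node that no remaining word uses.
The suffix "a" (1 node) is used only by "aakggarrkgaa"; "aakggarrkga" is itself a stored word, so pruning stops there.
Nodes removed: 1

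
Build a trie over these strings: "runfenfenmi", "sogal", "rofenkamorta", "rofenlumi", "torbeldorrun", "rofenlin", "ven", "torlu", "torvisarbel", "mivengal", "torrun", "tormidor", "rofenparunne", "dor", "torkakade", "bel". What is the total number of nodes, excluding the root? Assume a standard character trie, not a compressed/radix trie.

For each word, the new-node count is its length minus the longest prefix already in the trie:
  "runfenfenmi" → 11 new (r, u, n, f, e, n, f, e, n, m, i)
  "sogal" → 5 new (s, o, g, a, l)
  "rofenkamorta" → prefix "r" already present; 11 new (o, f, e, n, k, a, m, o, r, t, a)
  "rofenlumi" → prefix "rofen" already present; 4 new (l, u, m, i)
  "torbeldorrun" → 12 new (t, o, r, b, e, l, d, o, r, r, u, n)
  "rofenlin" → prefix "rofenl" already present; 2 new (i, n)
  "ven" → 3 new (v, e, n)
  "torlu" → prefix "tor" already present; 2 new (l, u)
  "torvisarbel" → prefix "tor" already present; 8 new (v, i, s, a, r, b, e, l)
  "mivengal" → 8 new (m, i, v, e, n, g, a, l)
  "torrun" → prefix "tor" already present; 3 new (r, u, n)
  "tormidor" → prefix "tor" already present; 5 new (m, i, d, o, r)
  "rofenparunne" → prefix "rofen" already present; 7 new (p, a, r, u, n, n, e)
  "dor" → 3 new (d, o, r)
  "torkakade" → prefix "tor" already present; 6 new (k, a, k, a, d, e)
  "bel" → 3 new (b, e, l)
Total nodes = 11 + 5 + 11 + 4 + 12 + 2 + 3 + 2 + 8 + 8 + 3 + 5 + 7 + 3 + 6 + 3 = 93

93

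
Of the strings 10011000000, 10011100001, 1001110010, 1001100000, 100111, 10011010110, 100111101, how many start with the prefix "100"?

7

Filter for entries beginning with "100":
Matches: "1001100000", "10011000000", "10011010110", "100111", "10011100001", "1001110010", "100111101"
Count: 7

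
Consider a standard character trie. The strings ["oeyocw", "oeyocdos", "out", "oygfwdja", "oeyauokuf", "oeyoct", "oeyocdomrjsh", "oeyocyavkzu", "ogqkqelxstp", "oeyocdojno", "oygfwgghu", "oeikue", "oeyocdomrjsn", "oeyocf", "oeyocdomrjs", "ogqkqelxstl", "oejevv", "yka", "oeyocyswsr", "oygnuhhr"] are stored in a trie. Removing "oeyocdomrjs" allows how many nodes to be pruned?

0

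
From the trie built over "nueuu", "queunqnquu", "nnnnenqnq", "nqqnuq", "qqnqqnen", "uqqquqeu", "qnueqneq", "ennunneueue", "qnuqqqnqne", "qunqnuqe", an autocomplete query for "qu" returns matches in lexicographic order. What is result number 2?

qunqnuqe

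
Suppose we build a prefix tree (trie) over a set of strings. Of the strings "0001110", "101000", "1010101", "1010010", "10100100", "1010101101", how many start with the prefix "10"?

5

Walk to "10"; the words in its subtree are exactly those with that prefix.
Words under "10": 101000, 1010010, 10100100, 1010101, 1010101101
Count: 5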